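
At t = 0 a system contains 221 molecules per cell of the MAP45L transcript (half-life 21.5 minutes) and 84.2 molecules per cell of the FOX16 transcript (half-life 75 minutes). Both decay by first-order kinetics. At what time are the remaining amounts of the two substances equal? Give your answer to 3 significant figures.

42.0 minutes

Set 221·(1/2)^(t/21.5) = 84.2·(1/2)^(t/75).
Taking log₂: log₂(221/84.2) = t·(1/21.5 − 1/75).
log₂(2.6247) = 1.3922; 1/21.5 − 1/75 = 0.033178.
t = 1.3922 / 0.033178 ≈ 41.96 minutes.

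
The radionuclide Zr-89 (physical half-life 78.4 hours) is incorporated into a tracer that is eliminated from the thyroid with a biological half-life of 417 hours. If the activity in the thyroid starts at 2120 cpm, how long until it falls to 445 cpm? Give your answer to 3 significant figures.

149 hours

1/t_eff = 1/t_phys + 1/t_biol = 1/78.4 + 1/417 = 0.015153 per hour.
t_eff = 78.4 × 417 / (78.4 + 417) ≈ 65.993 hours.
n = log₂(2120/445) ≈ 2.2522; t = 2.2522 × 65.993 ≈ 148.63 hours.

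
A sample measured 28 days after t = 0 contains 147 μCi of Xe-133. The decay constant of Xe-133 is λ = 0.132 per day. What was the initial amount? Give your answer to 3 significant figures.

5920 μCi

t½ = ln 2 / λ = 0.69315 / 0.132 ≈ 5.2511 days.
Number of half-lives elapsed: n = 28/5.2511 ≈ 5.3322.
A₀ = A × 2^n = 147 × 2^5.3322 = 147 × 40.286 ≈ 5922 μCi.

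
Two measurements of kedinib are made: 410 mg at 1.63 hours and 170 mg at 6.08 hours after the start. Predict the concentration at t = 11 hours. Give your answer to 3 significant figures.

64.2 mg

Over Δt = 6.08 − 1.63 = 4.45 hours, the level fell by a factor of 410/170 ≈ 2.4118.
n = log₂(2.4118) ≈ 1.2701 half-lives, so t½ = 4.45/1.2701 ≈ 3.5037 hours.
From t = 6.08 to t = 11: 170 × (1/2)^((11−6.08)/3.5037) ≈ 64.229 mg.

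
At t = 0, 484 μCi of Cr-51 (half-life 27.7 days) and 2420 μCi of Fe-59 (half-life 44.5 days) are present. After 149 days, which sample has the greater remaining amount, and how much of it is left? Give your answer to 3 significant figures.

Fe-59, 238 μCi

Cr-51: 484 × (1/2)^5.3791 ≈ 11.63 μCi.
Fe-59: 2420 × (1/2)^3.3483 ≈ 237.61 μCi.
Fe-59 has more remaining, at ≈ 237.61 μCi.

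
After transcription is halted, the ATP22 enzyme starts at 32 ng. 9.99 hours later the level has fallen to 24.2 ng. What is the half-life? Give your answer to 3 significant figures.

24.8 hours

A/A₀ = 24.2/32 ≈ 0.75625.
n = log₂(1.3223) ≈ 0.40306 half-lives elapsed in 9.99 hours.
t½ = 9.99/0.40306 ≈ 24.785 hours.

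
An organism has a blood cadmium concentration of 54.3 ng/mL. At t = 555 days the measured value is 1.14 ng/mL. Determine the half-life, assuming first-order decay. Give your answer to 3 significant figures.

99.6 days

A/A₀ = 1.14/54.3 ≈ 0.020994.
n = log₂(47.632) ≈ 5.5738 half-lives elapsed in 555 days.
t½ = 555/5.5738 ≈ 99.572 days.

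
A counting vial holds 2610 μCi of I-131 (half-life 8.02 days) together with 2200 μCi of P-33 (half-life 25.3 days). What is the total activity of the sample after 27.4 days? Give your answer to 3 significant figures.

1280 μCi

I-131: 2610 × (1/2)^(27.4/8.02) = 2610 × (1/2)^3.4165 ≈ 244.45 μCi.
P-33: 2200 × (1/2)^(27.4/25.3) = 2200 × (1/2)^1.083 ≈ 1038.5 μCi.
Total = 244.45 + 1038.5 ≈ 1282.9 μCi.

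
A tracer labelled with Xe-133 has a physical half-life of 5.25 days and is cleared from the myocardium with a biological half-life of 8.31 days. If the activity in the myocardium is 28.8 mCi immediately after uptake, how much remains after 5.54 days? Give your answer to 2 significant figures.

8.7 mCi

1/t_eff = 1/t_phys + 1/t_biol = 1/5.25 + 1/8.31 = 0.31081 per day.
t_eff = 5.25 × 8.31 / (5.25 + 8.31) ≈ 3.2174 days.
Remaining = 28.8 × (1/2)^(5.54/3.2174) = 28.8 × (1/2)^1.7219 ≈ 8.7307 mCi.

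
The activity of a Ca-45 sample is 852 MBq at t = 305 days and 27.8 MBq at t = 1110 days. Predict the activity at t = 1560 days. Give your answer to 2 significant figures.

4.1 MBq

Over Δt = 1110 − 305 = 805 days, the level fell by a factor of 852/27.8 ≈ 30.647.
n = log₂(30.647) ≈ 4.9377 half-lives, so t½ = 805/4.9377 ≈ 163.03 days.
From t = 1110 to t = 1560: 27.8 × (1/2)^((1560−1110)/163.03) ≈ 4.1034 MBq.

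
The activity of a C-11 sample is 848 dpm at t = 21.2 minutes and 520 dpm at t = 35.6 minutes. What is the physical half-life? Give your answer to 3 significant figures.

20.4 minutes

Over Δt = 35.6 − 21.2 = 14.4 minutes, the level fell by a factor of 848/520 ≈ 1.6308.
n = log₂(1.6308) ≈ 0.70555 half-lives, so t½ = 14.4/0.70555 ≈ 20.41 minutes.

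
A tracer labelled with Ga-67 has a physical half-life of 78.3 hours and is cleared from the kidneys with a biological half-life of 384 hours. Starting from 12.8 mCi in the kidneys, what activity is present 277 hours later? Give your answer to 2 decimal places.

1/t_eff = 1/t_phys + 1/t_biol = 1/78.3 + 1/384 = 0.015376 per hour.
t_eff = 78.3 × 384 / (78.3 + 384) ≈ 65.038 hours.
Remaining = 12.8 × (1/2)^(277/65.038) = 12.8 × (1/2)^4.259 ≈ 0.66852 mCi.

0.67 mCi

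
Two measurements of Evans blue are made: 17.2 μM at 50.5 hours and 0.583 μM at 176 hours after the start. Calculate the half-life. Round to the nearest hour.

26 hours

Over Δt = 176 − 50.5 = 125.5 hours, the level fell by a factor of 17.2/0.583 ≈ 29.503.
n = log₂(29.503) ≈ 4.8828 half-lives, so t½ = 125.5/4.8828 ≈ 25.703 hours.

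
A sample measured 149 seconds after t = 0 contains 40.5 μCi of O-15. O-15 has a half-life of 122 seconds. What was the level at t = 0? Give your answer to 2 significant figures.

Number of half-lives elapsed: n = 149/122 ≈ 1.2213.
A₀ = A × 2^n = 40.5 × 2^1.2213 = 40.5 × 2.3316 ≈ 94.429 μCi.

94 μCi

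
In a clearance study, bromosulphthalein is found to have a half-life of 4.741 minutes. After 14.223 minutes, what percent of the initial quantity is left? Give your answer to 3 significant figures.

n = 14.223/4.741 ≈ 3 half-lives.
Fraction remaining = (1/2)^3 ≈ 0.125, i.e. 12.5%.

12.5%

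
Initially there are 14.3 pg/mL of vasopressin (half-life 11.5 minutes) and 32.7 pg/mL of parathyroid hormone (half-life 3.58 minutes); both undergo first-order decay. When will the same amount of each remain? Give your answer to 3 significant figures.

Set 14.3·(1/2)^(t/11.5) = 32.7·(1/2)^(t/3.58).
Taking log₂: log₂(14.3/32.7) = t·(1/11.5 − 1/3.58).
log₂(0.43731) = -1.1933; 1/11.5 − 1/3.58 = -0.19237.
t = -1.1933 / -0.19237 ≈ 6.2029 minutes.

6.20 minutes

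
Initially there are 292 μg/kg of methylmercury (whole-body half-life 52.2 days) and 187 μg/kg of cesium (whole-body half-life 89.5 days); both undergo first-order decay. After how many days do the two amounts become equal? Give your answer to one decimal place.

Set 292·(1/2)^(t/52.2) = 187·(1/2)^(t/89.5).
Taking log₂: log₂(292/187) = t·(1/52.2 − 1/89.5).
log₂(1.5615) = 0.64293; 1/52.2 − 1/89.5 = 0.0079839.
t = 0.64293 / 0.0079839 ≈ 80.528 days.

80.5 days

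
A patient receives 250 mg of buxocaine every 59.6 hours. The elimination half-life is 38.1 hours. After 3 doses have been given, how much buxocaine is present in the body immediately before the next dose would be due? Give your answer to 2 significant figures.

The 3 doses were given 178.8, 119.2, 59.6 hours ago.
Total = 250·(1/2)^(178.8/38.1) + 250·(1/2)^(119.2/38.1) + 250·(1/2)^(59.6/38.1)
      = 9.6657 + 28.585 + 84.535 ≈ 122.79 mg.

120 mg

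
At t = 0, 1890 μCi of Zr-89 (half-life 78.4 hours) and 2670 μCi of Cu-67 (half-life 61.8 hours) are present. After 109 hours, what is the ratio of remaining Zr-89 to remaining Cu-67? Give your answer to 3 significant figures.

Zr-89: 1890 × (1/2)^(109/78.4) = 1890 × (1/2)^1.3903 ≈ 721 μCi.
Cu-67: 2670 × (1/2)^(109/61.8) = 2670 × (1/2)^1.7638 ≈ 786.26 μCi.
Ratio ≈ 721 / 786.26 ≈ 0.917.

0.917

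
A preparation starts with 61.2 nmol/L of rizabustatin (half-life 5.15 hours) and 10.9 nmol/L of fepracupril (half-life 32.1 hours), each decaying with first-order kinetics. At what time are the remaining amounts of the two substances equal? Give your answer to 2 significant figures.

15 hours

Set 61.2·(1/2)^(t/5.15) = 10.9·(1/2)^(t/32.1).
Taking log₂: log₂(61.2/10.9) = t·(1/5.15 − 1/32.1).
log₂(5.6147) = 2.4892; 1/5.15 − 1/32.1 = 0.16302.
t = 2.4892 / 0.16302 ≈ 15.269 hours.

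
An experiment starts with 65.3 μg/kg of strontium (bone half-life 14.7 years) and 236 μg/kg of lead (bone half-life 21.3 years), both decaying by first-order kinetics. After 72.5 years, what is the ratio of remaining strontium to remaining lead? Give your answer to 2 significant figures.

0.096

strontium: 65.3 × (1/2)^(72.5/14.7) = 65.3 × (1/2)^4.932 ≈ 2.1392 μg/kg.
lead: 236 × (1/2)^(72.5/21.3) = 236 × (1/2)^3.4038 ≈ 22.299 μg/kg.
Ratio ≈ 2.1392 / 22.299 ≈ 0.095932.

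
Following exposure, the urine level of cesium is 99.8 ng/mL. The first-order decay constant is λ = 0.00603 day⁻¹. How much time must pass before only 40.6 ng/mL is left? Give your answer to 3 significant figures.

149 days

t½ = ln 2 / λ = 0.69315 / 0.00603 ≈ 114.95 days.
Fraction remaining = 40.6/99.8 ≈ 0.40681.
n = log₂(99.8/40.6) = ln(2.4581)/ln 2 ≈ 1.2976 half-lives.
t = n × t½ = 1.2976 × 114.95 ≈ 149.15 days.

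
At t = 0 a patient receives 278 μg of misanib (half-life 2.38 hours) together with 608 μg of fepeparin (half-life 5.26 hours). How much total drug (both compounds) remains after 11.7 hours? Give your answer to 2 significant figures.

140 μg

misanib: 278 × (1/2)^(11.7/2.38) = 278 × (1/2)^4.916 ≈ 9.2086 μg.
fepeparin: 608 × (1/2)^(11.7/5.26) = 608 × (1/2)^2.2243 ≈ 130.11 μg.
Total = 9.2086 + 130.11 ≈ 139.32 μg.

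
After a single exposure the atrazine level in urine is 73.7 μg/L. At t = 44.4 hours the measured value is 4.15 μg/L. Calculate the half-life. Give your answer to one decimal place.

10.7 hours

A/A₀ = 4.15/73.7 ≈ 0.056309.
n = log₂(17.759) ≈ 4.1505 half-lives elapsed in 44.4 hours.
t½ = 44.4/4.1505 ≈ 10.698 hours.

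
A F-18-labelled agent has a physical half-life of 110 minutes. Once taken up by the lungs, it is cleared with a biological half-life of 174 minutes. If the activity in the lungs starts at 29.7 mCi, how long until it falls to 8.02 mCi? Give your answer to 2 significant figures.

130 minutes

1/t_eff = 1/t_phys + 1/t_biol = 1/110 + 1/174 = 0.014838 per minute.
t_eff = 110 × 174 / (110 + 174) ≈ 67.394 minutes.
n = log₂(29.7/8.02) ≈ 1.8888; t = 1.8888 × 67.394 ≈ 127.29 minutes.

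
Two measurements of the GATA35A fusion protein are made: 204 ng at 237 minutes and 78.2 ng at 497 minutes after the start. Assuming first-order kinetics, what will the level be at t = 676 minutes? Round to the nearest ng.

Over Δt = 497 − 237 = 260 minutes, the level fell by a factor of 204/78.2 ≈ 2.6087.
n = log₂(2.6087) ≈ 1.3833 half-lives, so t½ = 260/1.3833 ≈ 187.95 minutes.
From t = 497 to t = 676: 78.2 × (1/2)^((676−497)/187.95) ≈ 40.412 ng.

40 ng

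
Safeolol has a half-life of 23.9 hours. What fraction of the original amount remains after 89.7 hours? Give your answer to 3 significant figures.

n = 89.7/23.9 ≈ 3.7531 half-lives.
Fraction remaining = (1/2)^3.7531 ≈ 0.074164.

0.0742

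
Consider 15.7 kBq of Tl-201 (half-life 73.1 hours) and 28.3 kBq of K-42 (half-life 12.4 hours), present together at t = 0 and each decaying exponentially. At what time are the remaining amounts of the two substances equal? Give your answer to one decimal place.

Set 15.7·(1/2)^(t/73.1) = 28.3·(1/2)^(t/12.4).
Taking log₂: log₂(15.7/28.3) = t·(1/73.1 − 1/12.4).
log₂(0.55477) = -0.85004; 1/73.1 − 1/12.4 = -0.066965.
t = -0.85004 / -0.066965 ≈ 12.694 hours.

12.7 hours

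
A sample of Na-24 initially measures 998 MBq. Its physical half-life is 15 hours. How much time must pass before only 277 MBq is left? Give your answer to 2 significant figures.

Fraction remaining = 277/998 ≈ 0.27756.
n = log₂(998/277) = ln(3.6029)/ln 2 ≈ 1.8492 half-lives.
t = n × t½ = 1.8492 × 15 ≈ 27.737 hours.

28 hours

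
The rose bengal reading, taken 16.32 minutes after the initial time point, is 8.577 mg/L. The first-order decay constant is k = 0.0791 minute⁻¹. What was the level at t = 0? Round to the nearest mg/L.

t½ = ln 2 / k = 0.69315 / 0.0791 ≈ 8.7629 minutes.
Number of half-lives elapsed: n = 16.32/8.7629 ≈ 1.8624.
A₀ = A × 2^n = 8.577 × 2^1.8624 = 8.577 × 3.6361 ≈ 31.187 mg/L.

31 mg/L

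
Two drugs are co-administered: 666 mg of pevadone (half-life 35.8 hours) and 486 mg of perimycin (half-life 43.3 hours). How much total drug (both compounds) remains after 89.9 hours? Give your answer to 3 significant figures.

pevadone: 666 × (1/2)^(89.9/35.8) = 666 × (1/2)^2.5112 ≈ 116.82 mg.
perimycin: 486 × (1/2)^(89.9/43.3) = 486 × (1/2)^2.0762 ≈ 115.25 mg.
Total = 116.82 + 115.25 ≈ 232.07 mg.

232 mg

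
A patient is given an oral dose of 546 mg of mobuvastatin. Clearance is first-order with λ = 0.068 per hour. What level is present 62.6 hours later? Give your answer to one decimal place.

7.7 mg

t½ = ln 2 / λ = 0.69315 / 0.068 ≈ 10.193 hours.
Number of half-lives: n = 62.6/10.193 ≈ 6.1413.
Remaining = 546 × (1/2)^6.1413 = 546 × 0.014168 ≈ 7.7355 mg.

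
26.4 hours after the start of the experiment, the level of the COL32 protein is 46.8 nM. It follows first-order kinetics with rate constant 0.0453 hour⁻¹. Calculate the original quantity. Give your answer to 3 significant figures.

155 nM

t½ = ln 2 / k = 0.69315 / 0.0453 ≈ 15.301 hours.
Number of half-lives elapsed: n = 26.4/15.301 ≈ 1.7253.
A₀ = A × 2^n = 46.8 × 2^1.7253 = 46.8 × 3.3066 ≈ 154.75 nM.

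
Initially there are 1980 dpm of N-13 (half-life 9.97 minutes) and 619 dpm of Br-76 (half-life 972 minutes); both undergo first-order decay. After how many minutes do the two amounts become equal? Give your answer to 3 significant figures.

Set 1980·(1/2)^(t/9.97) = 619·(1/2)^(t/972).
Taking log₂: log₂(1980/619) = t·(1/9.97 − 1/972).
log₂(3.1987) = 1.6775; 1/9.97 − 1/972 = 0.099272.
t = 1.6775 / 0.099272 ≈ 16.898 minutes.

16.9 minutes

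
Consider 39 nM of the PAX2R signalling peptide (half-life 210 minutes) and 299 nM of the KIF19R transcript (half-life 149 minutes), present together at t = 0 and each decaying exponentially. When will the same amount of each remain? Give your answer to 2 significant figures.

Set 39·(1/2)^(t/210) = 299·(1/2)^(t/149).
Taking log₂: log₂(39/299) = t·(1/210 − 1/149).
log₂(0.13043) = -2.9386; 1/210 − 1/149 = -0.0019495.
t = -2.9386 / -0.0019495 ≈ 1507.4 minutes.

1500 minutes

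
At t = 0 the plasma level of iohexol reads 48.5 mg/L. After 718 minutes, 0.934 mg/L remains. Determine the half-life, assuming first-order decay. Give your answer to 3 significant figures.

126 minutes

A/A₀ = 0.934/48.5 ≈ 0.019258.
n = log₂(51.927) ≈ 5.6984 half-lives elapsed in 718 minutes.
t½ = 718/5.6984 ≈ 126 minutes.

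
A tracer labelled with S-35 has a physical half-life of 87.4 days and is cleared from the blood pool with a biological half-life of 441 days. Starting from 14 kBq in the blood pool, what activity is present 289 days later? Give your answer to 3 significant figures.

0.898 kBq

1/t_eff = 1/t_phys + 1/t_biol = 1/87.4 + 1/441 = 0.013709 per day.
t_eff = 87.4 × 441 / (87.4 + 441) ≈ 72.944 days.
Remaining = 14 × (1/2)^(289/72.944) = 14 × (1/2)^3.962 ≈ 0.89838 kBq.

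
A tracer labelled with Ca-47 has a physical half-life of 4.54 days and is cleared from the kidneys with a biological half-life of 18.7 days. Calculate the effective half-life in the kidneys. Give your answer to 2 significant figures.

3.7 days

1/t_eff = 1/t_phys + 1/t_biol = 1/4.54 + 1/18.7 = 0.27374 per day.
t_eff = 4.54 × 18.7 / (4.54 + 18.7) ≈ 3.6531 days.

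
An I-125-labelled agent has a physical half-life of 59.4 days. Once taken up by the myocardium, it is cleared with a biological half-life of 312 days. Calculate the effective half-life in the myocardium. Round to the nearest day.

50 days

1/t_eff = 1/t_phys + 1/t_biol = 1/59.4 + 1/312 = 0.02004 per day.
t_eff = 59.4 × 312 / (59.4 + 312) ≈ 49.9 days.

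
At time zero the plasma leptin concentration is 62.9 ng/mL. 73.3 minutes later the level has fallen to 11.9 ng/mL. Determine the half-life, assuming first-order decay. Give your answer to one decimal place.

30.5 minutes

A/A₀ = 11.9/62.9 ≈ 0.18919.
n = log₂(5.2857) ≈ 2.4021 half-lives elapsed in 73.3 minutes.
t½ = 73.3/2.4021 ≈ 30.515 minutes.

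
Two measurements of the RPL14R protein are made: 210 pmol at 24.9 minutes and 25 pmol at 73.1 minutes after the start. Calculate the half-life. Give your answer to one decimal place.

15.7 minutes

Over Δt = 73.1 − 24.9 = 48.2 minutes, the level fell by a factor of 210/25 ≈ 8.4.
n = log₂(8.4) ≈ 3.0704 half-lives, so t½ = 48.2/3.0704 ≈ 15.698 minutes.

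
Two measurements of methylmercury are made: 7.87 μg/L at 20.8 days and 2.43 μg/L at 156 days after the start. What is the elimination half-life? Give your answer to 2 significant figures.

80 days

Over Δt = 156 − 20.8 = 135.2 days, the level fell by a factor of 7.87/2.43 ≈ 3.2387.
n = log₂(3.2387) ≈ 1.6954 half-lives, so t½ = 135.2/1.6954 ≈ 79.745 days.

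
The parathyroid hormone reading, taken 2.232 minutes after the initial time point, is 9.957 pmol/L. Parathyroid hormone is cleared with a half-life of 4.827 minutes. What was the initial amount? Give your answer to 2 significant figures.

Number of half-lives elapsed: n = 2.232/4.827 ≈ 0.4624.
A₀ = A × 2^n = 9.957 × 2^0.4624 = 9.957 × 1.3778 ≈ 13.719 pmol/L.

14 pmol/L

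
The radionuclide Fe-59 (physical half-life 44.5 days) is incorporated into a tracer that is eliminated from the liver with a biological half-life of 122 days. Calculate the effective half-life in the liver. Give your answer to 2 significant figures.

33 days

1/t_eff = 1/t_phys + 1/t_biol = 1/44.5 + 1/122 = 0.030669 per day.
t_eff = 44.5 × 122 / (44.5 + 122) ≈ 32.607 days.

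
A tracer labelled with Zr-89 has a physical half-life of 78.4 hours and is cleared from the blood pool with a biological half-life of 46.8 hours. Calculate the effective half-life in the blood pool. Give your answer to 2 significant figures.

29 hours

1/t_eff = 1/t_phys + 1/t_biol = 1/78.4 + 1/46.8 = 0.034123 per hour.
t_eff = 78.4 × 46.8 / (78.4 + 46.8) ≈ 29.306 hours.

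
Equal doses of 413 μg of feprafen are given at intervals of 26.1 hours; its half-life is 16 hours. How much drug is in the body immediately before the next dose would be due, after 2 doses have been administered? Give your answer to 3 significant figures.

The 2 doses were given 52.2, 26.1 hours ago.
Total = 413·(1/2)^(52.2/16) + 413·(1/2)^(26.1/16)
      = 43.037 + 133.32 ≈ 176.36 μg.

176 μg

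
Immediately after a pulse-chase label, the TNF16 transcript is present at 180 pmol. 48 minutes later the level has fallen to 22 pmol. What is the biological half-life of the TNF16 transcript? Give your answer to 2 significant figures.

16 minutes

A/A₀ = 22/180 ≈ 0.12222.
n = log₂(8.1818) ≈ 3.0324 half-lives elapsed in 48 minutes.
t½ = 48/3.0324 ≈ 15.829 minutes.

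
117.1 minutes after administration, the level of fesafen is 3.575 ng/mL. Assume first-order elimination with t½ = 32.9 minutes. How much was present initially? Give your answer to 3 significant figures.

Number of half-lives elapsed: n = 117.1/32.9 ≈ 3.5593.
A₀ = A × 2^n = 3.575 × 2^3.5593 = 3.575 × 11.788 ≈ 42.143 ng/mL.

42.1 ng/mL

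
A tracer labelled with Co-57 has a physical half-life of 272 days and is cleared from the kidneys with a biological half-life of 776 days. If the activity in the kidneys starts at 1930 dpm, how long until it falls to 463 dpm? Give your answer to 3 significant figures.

1/t_eff = 1/t_phys + 1/t_biol = 1/272 + 1/776 = 0.0049651 per day.
t_eff = 272 × 776 / (272 + 776) ≈ 201.4 days.
n = log₂(1930/463) ≈ 2.0595; t = 2.0595 × 201.4 ≈ 414.8 days.

415 days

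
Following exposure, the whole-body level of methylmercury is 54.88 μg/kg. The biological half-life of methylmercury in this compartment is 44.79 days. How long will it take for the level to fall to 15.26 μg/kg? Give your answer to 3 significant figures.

82.7 days

Fraction remaining = 15.26/54.88 ≈ 0.27806.
n = log₂(54.88/15.26) = ln(3.5963)/ln 2 ≈ 1.8465 half-lives.
t = n × t½ = 1.8465 × 44.79 ≈ 82.706 days.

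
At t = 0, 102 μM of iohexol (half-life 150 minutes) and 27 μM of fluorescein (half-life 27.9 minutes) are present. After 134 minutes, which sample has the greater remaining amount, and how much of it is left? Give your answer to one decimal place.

iohexol, 54.9 μM

iohexol: 102 × (1/2)^0.89333 ≈ 54.914 μM.
fluorescein: 27 × (1/2)^4.8029 ≈ 0.96729 μM.
Iohexol has more remaining, at ≈ 54.914 μM.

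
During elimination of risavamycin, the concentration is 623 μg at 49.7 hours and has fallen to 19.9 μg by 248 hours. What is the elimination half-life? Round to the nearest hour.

40 hours

Over Δt = 248 − 49.7 = 198.3 hours, the level fell by a factor of 623/19.9 ≈ 31.307.
n = log₂(31.307) ≈ 4.9684 half-lives, so t½ = 198.3/4.9684 ≈ 39.912 hours.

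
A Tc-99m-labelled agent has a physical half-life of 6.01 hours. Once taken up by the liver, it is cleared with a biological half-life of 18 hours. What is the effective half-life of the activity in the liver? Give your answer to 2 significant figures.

4.5 hours

1/t_eff = 1/t_phys + 1/t_biol = 1/6.01 + 1/18 = 0.22194 per hour.
t_eff = 6.01 × 18 / (6.01 + 18) ≈ 4.5056 hours.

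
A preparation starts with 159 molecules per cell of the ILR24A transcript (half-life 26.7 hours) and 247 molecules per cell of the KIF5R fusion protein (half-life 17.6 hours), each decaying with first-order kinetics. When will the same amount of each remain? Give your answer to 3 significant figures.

Set 159·(1/2)^(t/26.7) = 247·(1/2)^(t/17.6).
Taking log₂: log₂(159/247) = t·(1/26.7 − 1/17.6).
log₂(0.64372) = -0.63548; 1/26.7 − 1/17.6 = -0.019365.
t = -0.63548 / -0.019365 ≈ 32.816 hours.

32.8 hours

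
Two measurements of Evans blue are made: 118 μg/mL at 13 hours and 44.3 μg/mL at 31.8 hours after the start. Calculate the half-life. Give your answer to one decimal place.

Over Δt = 31.8 − 13 = 18.8 hours, the level fell by a factor of 118/44.3 ≈ 2.6637.
n = log₂(2.6637) ≈ 1.4134 half-lives, so t½ = 18.8/1.4134 ≈ 13.301 hours.

13.3 hours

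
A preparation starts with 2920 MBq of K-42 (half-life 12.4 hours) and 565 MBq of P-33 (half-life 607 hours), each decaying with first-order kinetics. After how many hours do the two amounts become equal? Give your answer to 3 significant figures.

Set 2920·(1/2)^(t/12.4) = 565·(1/2)^(t/607).
Taking log₂: log₂(2920/565) = t·(1/12.4 − 1/607).
log₂(5.1681) = 2.3696; 1/12.4 − 1/607 = 0.078998.
t = 2.3696 / 0.078998 ≈ 29.996 hours.

30.0 hours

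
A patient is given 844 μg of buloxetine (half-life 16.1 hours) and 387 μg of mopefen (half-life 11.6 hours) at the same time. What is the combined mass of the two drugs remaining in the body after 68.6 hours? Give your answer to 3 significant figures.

50.4 μg

buloxetine: 844 × (1/2)^(68.6/16.1) = 844 × (1/2)^4.2609 ≈ 44.024 μg.
mopefen: 387 × (1/2)^(68.6/11.6) = 387 × (1/2)^5.9138 ≈ 6.4192 μg.
Total = 44.024 + 6.4192 ≈ 50.444 μg.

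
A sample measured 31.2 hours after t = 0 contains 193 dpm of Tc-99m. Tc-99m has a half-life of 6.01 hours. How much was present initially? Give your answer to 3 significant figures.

7050 dpm

Number of half-lives elapsed: n = 31.2/6.01 ≈ 5.1913.
A₀ = A × 2^n = 193 × 2^5.1913 = 193 × 36.539 ≈ 7051.9 dpm.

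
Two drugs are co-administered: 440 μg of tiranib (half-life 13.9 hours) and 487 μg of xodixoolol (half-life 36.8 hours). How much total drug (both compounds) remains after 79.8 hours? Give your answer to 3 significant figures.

117 μg

tiranib: 440 × (1/2)^(79.8/13.9) = 440 × (1/2)^5.741 ≈ 8.2269 μg.
xodixoolol: 487 × (1/2)^(79.8/36.8) = 487 × (1/2)^2.1685 ≈ 108.33 μg.
Total = 8.2269 + 108.33 ≈ 116.56 μg.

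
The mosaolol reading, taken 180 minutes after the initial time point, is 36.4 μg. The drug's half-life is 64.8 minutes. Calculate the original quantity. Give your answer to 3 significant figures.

250 μg

Number of half-lives elapsed: n = 180/64.8 ≈ 2.7778.
A₀ = A × 2^n = 36.4 × 2^2.7778 = 36.4 × 6.858 ≈ 249.63 μg.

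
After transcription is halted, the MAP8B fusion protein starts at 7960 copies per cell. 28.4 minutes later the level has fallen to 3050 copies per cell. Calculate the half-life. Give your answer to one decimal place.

A/A₀ = 3050/7960 ≈ 0.38317.
n = log₂(2.6098) ≈ 1.384 half-lives elapsed in 28.4 minutes.
t½ = 28.4/1.384 ≈ 20.521 minutes.

20.5 minutes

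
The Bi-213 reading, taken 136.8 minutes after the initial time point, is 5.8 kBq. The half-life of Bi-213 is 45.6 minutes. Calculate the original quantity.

46.4 kBq

Number of half-lives elapsed: n = 136.8/45.6 ≈ 3.
A₀ = A × 2^n = 5.8 × 2^3 = 5.8 × 8 ≈ 46.4 kBq.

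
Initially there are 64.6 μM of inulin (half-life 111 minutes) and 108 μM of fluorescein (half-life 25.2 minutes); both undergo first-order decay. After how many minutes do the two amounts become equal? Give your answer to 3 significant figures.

24.2 minutes

Set 64.6·(1/2)^(t/111) = 108·(1/2)^(t/25.2).
Taking log₂: log₂(64.6/108) = t·(1/111 − 1/25.2).
log₂(0.59815) = -0.74143; 1/111 − 1/25.2 = -0.030674.
t = -0.74143 / -0.030674 ≈ 24.171 minutes.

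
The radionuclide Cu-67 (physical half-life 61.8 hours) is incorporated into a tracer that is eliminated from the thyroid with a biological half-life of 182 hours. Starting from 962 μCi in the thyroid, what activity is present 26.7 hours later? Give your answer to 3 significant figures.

1/t_eff = 1/t_phys + 1/t_biol = 1/61.8 + 1/182 = 0.021676 per hour.
t_eff = 61.8 × 182 / (61.8 + 182) ≈ 46.135 hours.
Remaining = 962 × (1/2)^(26.7/46.135) = 962 × (1/2)^0.57874 ≈ 644.1 μCi.

644 μCi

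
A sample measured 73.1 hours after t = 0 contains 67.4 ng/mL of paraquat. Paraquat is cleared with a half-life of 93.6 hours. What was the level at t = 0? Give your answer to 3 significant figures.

116 ng/mL

Number of half-lives elapsed: n = 73.1/93.6 ≈ 0.78098.
A₀ = A × 2^n = 67.4 × 2^0.78098 = 67.4 × 1.7183 ≈ 115.81 ng/mL.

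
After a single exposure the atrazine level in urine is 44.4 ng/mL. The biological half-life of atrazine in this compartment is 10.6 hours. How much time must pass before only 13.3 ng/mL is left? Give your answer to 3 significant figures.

Fraction remaining = 13.3/44.4 ≈ 0.29955.
n = log₂(44.4/13.3) = ln(3.3383)/ln 2 ≈ 1.7391 half-lives.
t = n × t½ = 1.7391 × 10.6 ≈ 18.435 hours.

18.4 hours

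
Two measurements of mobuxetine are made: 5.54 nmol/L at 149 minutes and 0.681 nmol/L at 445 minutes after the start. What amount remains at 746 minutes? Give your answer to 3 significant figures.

Over Δt = 445 − 149 = 296 minutes, the level fell by a factor of 5.54/0.681 ≈ 8.1351.
n = log₂(8.1351) ≈ 3.0242 half-lives, so t½ = 296/3.0242 ≈ 97.878 minutes.
From t = 445 to t = 746: 0.681 × (1/2)^((746−445)/97.878) ≈ 0.080799 nmol/L.

0.0808 nmol/L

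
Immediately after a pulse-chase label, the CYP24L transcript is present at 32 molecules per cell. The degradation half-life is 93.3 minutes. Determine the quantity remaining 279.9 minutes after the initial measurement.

4 molecules per cell

Elapsed time is 3 half-lives (279.9/93.3).
Each half-life halves the amount: 32 × (1/2)^3 = 32/8 = 4 molecules per cell.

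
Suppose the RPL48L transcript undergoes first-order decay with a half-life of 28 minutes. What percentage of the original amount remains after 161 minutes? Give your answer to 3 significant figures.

1.86%

n = 161/28 ≈ 5.75 half-lives.
Fraction remaining = (1/2)^5.75 ≈ 0.018581, i.e. 1.8581%.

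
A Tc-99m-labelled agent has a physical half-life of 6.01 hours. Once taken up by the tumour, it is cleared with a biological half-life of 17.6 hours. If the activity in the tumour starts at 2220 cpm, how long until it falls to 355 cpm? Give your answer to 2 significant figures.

12 hours

1/t_eff = 1/t_phys + 1/t_biol = 1/6.01 + 1/17.6 = 0.22321 per hour.
t_eff = 6.01 × 17.6 / (6.01 + 17.6) ≈ 4.4801 hours.
n = log₂(2220/355) ≈ 2.6447; t = 2.6447 × 4.4801 ≈ 11.848 hours.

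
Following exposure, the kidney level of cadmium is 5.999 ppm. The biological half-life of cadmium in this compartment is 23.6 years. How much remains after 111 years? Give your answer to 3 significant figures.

Number of half-lives: n = 111/23.6 ≈ 4.7034.
Remaining = 5.999 × (1/2)^4.7034 = 5.999 × 0.038383 ≈ 0.23026 ppm.

0.230 ppm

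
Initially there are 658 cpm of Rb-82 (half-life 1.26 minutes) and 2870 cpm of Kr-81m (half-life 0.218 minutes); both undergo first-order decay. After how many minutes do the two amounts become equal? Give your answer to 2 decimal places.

Set 658·(1/2)^(t/1.26) = 2870·(1/2)^(t/0.218).
Taking log₂: log₂(658/2870) = t·(1/1.26 − 1/0.218).
log₂(0.22927) = -2.1249; 1/1.26 − 1/0.218 = -3.7935.
t = -2.1249 / -3.7935 ≈ 0.56014 minutes.

0.56 minutes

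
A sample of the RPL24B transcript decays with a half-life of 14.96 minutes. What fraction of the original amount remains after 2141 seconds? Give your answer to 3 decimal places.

0.191

2141 seconds = 35.6833 minutes.
n = 35.6833/14.96 ≈ 2.3852 half-lives.
Fraction remaining = (1/2)^2.3852 ≈ 0.19141.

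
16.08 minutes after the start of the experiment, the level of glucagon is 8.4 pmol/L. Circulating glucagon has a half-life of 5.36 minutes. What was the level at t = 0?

67.2 pmol/L

Number of half-lives elapsed: n = 16.08/5.36 ≈ 3.
A₀ = A × 2^n = 8.4 × 2^3 = 8.4 × 8 ≈ 67.2 pmol/L.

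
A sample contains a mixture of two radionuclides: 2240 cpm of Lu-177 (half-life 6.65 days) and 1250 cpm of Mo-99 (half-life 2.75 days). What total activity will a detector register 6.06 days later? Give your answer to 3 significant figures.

1460 cpm

Lu-177: 2240 × (1/2)^(6.06/6.65) = 2240 × (1/2)^0.91128 ≈ 1191 cpm.
Mo-99: 1250 × (1/2)^(6.06/2.75) = 1250 × (1/2)^2.2036 ≈ 271.36 cpm.
Total = 1191 + 271.36 ≈ 1462.4 cpm.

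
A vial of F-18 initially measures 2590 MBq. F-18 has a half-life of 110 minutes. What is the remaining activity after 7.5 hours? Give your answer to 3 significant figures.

Convert the elapsed time: 7.5 hours = 450 minutes.
Number of half-lives: n = 450/110 ≈ 4.0909.
Remaining = 2590 × (1/2)^4.0909 = 2590 × 0.058683 ≈ 151.99 MBq.

152 MBq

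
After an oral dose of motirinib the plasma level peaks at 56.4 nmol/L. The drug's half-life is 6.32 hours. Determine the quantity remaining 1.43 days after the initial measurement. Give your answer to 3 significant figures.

1.31 nmol/L

Convert the elapsed time: 1.43 days = 34.32 hours.
Number of half-lives: n = 34.32/6.32 ≈ 5.4304.
Remaining = 56.4 × (1/2)^5.4304 = 56.4 × 0.02319 ≈ 1.3079 nmol/L.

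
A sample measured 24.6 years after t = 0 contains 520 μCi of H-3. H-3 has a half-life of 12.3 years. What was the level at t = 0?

Number of half-lives elapsed: n = 24.6/12.3 ≈ 2.
A₀ = A × 2^n = 520 × 2^2 = 520 × 4 ≈ 2080 μCi.

2080 μCi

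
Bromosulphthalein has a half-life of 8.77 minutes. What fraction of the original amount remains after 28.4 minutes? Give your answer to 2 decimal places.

n = 28.4/8.77 ≈ 3.2383 half-lives.
Fraction remaining = (1/2)^3.2383 ≈ 0.10597.

0.11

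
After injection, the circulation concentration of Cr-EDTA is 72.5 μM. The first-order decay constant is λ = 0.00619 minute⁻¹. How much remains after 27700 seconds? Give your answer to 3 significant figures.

4.16 μM

t½ = ln 2 / λ = 0.69315 / 0.00619 ≈ 111.98 minutes.
Convert the elapsed time: 27700 seconds = 461.667 minutes.
Number of half-lives: n = 461.667/111.98 ≈ 4.1228.
Remaining = 72.5 × (1/2)^4.1228 = 72.5 × 0.0574 ≈ 4.1615 μM.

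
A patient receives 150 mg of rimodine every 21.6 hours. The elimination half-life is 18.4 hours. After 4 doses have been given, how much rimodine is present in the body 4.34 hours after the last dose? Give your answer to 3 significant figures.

The 4 doses were given 69.14, 47.54, 25.94, 4.34 hours ago.
Total = 150·(1/2)^(69.14/18.4) + 150·(1/2)^(47.54/18.4) + 150·(1/2)^(25.94/18.4) + 150·(1/2)^(4.34/18.4)
      = 11.09 + 25.022 + 56.455 + 127.38 ≈ 219.94 mg.

220 mg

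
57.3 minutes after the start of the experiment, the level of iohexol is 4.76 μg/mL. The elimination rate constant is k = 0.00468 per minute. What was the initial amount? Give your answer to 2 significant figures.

6.2 μg/mL

t½ = ln 2 / k = 0.69315 / 0.00468 ≈ 148.11 minutes.
Number of half-lives elapsed: n = 57.3/148.11 ≈ 0.38688.
A₀ = A × 2^n = 4.76 × 2^0.38688 = 4.76 × 1.3076 ≈ 6.224 μg/mL.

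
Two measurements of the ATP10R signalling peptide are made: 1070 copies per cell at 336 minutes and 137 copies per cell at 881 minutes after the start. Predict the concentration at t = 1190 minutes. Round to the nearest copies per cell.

Over Δt = 881 − 336 = 545 minutes, the level fell by a factor of 1070/137 ≈ 7.8102.
n = log₂(7.8102) ≈ 2.9654 half-lives, so t½ = 545/2.9654 ≈ 183.79 minutes.
From t = 881 to t = 1190: 137 × (1/2)^((1190−881)/183.79) ≈ 42.717 copies per cell.

43 copies per cell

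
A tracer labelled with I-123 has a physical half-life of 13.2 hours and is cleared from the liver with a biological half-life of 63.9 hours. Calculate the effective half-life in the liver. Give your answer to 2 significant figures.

1/t_eff = 1/t_phys + 1/t_biol = 1/13.2 + 1/63.9 = 0.091407 per hour.
t_eff = 13.2 × 63.9 / (13.2 + 63.9) ≈ 10.94 hours.

11 hours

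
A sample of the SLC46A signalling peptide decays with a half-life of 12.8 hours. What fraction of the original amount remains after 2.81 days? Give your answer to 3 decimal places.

2.81 days = 67.44 hours.
n = 67.44/12.8 ≈ 5.2687 half-lives.
Fraction remaining = (1/2)^5.2687 ≈ 0.025939.

0.026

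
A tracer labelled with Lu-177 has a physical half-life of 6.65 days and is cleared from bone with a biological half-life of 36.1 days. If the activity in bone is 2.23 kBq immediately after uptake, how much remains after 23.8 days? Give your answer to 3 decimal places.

1/t_eff = 1/t_phys + 1/t_biol = 1/6.65 + 1/36.1 = 0.17808 per day.
t_eff = 6.65 × 36.1 / (6.65 + 36.1) ≈ 5.6156 days.
Remaining = 2.23 × (1/2)^(23.8/5.6156) = 2.23 × (1/2)^4.2382 ≈ 0.11816 kBq.

0.118 kBq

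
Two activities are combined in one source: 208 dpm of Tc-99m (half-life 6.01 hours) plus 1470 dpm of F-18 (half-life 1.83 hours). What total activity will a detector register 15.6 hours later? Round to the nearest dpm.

Tc-99m: 208 × (1/2)^(15.6/6.01) = 208 × (1/2)^2.5957 ≈ 34.41 dpm.
F-18: 1470 × (1/2)^(15.6/1.83) = 1470 × (1/2)^8.5246 ≈ 3.9917 dpm.
Total = 34.41 + 3.9917 ≈ 38.402 dpm.

38 dpm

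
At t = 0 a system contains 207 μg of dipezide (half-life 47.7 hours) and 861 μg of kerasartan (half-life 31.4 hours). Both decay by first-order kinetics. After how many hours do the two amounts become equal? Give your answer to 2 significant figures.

Set 207·(1/2)^(t/47.7) = 861·(1/2)^(t/31.4).
Taking log₂: log₂(207/861) = t·(1/47.7 − 1/31.4).
log₂(0.24042) = -2.0564; 1/47.7 − 1/31.4 = -0.010883.
t = -2.0564 / -0.010883 ≈ 188.96 hours.

190 hours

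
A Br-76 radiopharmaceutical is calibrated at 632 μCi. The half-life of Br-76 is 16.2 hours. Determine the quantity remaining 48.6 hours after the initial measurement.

Elapsed time is 3 half-lives (48.6/16.2).
Each half-life halves the amount: 632 × (1/2)^3 = 632/8 = 79 μCi.

79 μCi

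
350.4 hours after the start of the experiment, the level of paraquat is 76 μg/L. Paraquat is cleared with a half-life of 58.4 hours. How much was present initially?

4864 μg/L

Number of half-lives elapsed: n = 350.4/58.4 ≈ 6.
A₀ = A × 2^n = 76 × 2^6 = 76 × 64 ≈ 4864 μg/L.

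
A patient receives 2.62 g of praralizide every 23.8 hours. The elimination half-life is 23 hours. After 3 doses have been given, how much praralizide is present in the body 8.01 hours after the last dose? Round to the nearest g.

4 g

The 3 doses were given 55.61, 31.81, 8.01 hours ago.
Total = 2.62·(1/2)^(55.61/23) + 2.62·(1/2)^(31.81/23) + 2.62·(1/2)^(8.01/23)
      = 0.4903 + 1.0045 + 2.0581 ≈ 3.5529 g.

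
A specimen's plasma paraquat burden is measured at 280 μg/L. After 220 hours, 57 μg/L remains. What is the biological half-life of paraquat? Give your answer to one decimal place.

95.8 hours

A/A₀ = 57/280 ≈ 0.20357.
n = log₂(4.9123) ≈ 2.2964 half-lives elapsed in 220 hours.
t½ = 220/2.2964 ≈ 95.802 hours.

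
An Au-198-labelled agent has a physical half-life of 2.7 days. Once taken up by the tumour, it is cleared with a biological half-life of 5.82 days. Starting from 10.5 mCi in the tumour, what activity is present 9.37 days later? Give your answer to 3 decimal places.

1/t_eff = 1/t_phys + 1/t_biol = 1/2.7 + 1/5.82 = 0.54219 per day.
t_eff = 2.7 × 5.82 / (2.7 + 5.82) ≈ 1.8444 days.
Remaining = 10.5 × (1/2)^(9.37/1.8444) = 10.5 × (1/2)^5.0803 ≈ 0.31035 mCi.

0.310 mCi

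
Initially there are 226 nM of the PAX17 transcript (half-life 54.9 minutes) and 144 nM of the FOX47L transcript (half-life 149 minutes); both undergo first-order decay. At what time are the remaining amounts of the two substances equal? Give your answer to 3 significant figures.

Set 226·(1/2)^(t/54.9) = 144·(1/2)^(t/149).
Taking log₂: log₂(226/144) = t·(1/54.9 − 1/149).
log₂(1.5694) = 0.65025; 1/54.9 − 1/149 = 0.011504.
t = 0.65025 / 0.011504 ≈ 56.526 minutes.

56.5 minutes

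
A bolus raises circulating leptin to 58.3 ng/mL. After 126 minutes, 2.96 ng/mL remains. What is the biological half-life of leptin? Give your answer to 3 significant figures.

29.3 minutes

A/A₀ = 2.96/58.3 ≈ 0.050772.
n = log₂(19.696) ≈ 4.2998 half-lives elapsed in 126 minutes.
t½ = 126/4.2998 ≈ 29.304 minutes.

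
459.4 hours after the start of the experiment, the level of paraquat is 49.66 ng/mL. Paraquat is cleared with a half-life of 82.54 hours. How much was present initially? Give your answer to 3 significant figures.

2350 ng/mL

Number of half-lives elapsed: n = 459.4/82.54 ≈ 5.5658.
A₀ = A × 2^n = 49.66 × 2^5.5658 = 49.66 × 47.366 ≈ 2352.2 ng/mL.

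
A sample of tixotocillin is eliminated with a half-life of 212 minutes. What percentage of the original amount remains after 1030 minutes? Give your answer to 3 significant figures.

3.45%

n = 1030/212 ≈ 4.8585 half-lives.
Fraction remaining = (1/2)^4.8585 ≈ 0.034471, i.e. 3.4471%.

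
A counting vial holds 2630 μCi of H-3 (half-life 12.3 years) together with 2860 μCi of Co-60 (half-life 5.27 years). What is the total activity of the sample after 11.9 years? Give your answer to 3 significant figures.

H-3: 2630 × (1/2)^(11.9/12.3) = 2630 × (1/2)^0.96748 ≈ 1345 μCi.
Co-60: 2860 × (1/2)^(11.9/5.27) = 2860 × (1/2)^2.2581 ≈ 597.89 μCi.
Total = 1345 + 597.89 ≈ 1942.9 μCi.

1940 μCi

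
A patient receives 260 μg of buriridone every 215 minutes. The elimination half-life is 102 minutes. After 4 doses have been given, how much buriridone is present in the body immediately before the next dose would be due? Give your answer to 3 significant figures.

The 4 doses were given 860, 645, 430, 215 minutes ago.
Total = 260·(1/2)^(860/102) + 260·(1/2)^(645/102) + 260·(1/2)^(430/102) + 260·(1/2)^(215/102)
      = 0.75314 + 3.2464 + 13.993 + 60.318 ≈ 78.311 μg.

78.3 μg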